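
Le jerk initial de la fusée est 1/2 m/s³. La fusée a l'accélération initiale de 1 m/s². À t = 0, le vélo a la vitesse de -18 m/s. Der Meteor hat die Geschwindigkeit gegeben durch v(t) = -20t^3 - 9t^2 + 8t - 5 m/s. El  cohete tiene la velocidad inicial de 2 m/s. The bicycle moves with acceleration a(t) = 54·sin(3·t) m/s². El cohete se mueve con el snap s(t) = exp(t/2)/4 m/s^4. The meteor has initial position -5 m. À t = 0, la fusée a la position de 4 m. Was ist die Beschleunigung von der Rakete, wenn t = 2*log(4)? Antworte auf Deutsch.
Ausgehend von dem Snap s(t) = exp(t/2)/4, nehmen wir 2 Stammfunktionen. Das Integral von dem Snap ist der Ruck. Mit j(0) = 1/2 erhalten wir j(t) = exp(t/2)/2. Durch Integration von dem Ruck und Verwendung der Anfangsbedingung a(0) = 1, erhalten wir a(t) = exp(t/2). Aus der Gleichung für die Beschleunigung a(t) = exp(t/2), setzen wir t = 2*log(4) ein und erhalten a = 4.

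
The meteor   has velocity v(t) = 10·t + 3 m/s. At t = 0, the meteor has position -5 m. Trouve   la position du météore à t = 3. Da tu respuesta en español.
Partiendo de la velocidad v(t) = 10·t + 3, tomamos 1 integral. Integrando la velocidad y usando la condición inicial x(0) = -5, obtenemos x(t) = 5·t^2 + 3·t - 5. Tenemos la posición x(t) = 5·t^2 + 3·t - 5. Sustituyendo t = 3: x(3) = 49.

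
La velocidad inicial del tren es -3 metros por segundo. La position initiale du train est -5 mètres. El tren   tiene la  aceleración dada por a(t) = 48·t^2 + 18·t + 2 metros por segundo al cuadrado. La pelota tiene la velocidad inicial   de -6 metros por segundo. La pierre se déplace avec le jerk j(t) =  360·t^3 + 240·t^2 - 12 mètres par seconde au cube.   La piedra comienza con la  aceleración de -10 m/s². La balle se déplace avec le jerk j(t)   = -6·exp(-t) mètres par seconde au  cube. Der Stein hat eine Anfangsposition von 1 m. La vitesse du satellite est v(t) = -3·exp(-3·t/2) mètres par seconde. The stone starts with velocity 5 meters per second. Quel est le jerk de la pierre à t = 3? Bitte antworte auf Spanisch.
Tenemos la sacudida j(t) = 360·t^3 + 240·t^2 - 12. Sustituyendo t = 3: j(3) = 11868.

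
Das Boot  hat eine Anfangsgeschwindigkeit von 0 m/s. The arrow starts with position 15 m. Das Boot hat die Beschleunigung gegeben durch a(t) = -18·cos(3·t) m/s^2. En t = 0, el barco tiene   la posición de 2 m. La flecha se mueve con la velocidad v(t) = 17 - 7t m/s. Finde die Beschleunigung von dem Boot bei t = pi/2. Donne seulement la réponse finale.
Die Antwort ist 0.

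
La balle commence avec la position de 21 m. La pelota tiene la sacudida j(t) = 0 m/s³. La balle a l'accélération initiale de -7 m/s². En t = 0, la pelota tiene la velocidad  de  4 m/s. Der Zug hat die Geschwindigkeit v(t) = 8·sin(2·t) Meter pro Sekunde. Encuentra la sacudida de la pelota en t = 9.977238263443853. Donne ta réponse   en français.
De l'équation du jerk j(t) = 0, nous substituons t = 9.977238263443853 pour obtenir j = 0.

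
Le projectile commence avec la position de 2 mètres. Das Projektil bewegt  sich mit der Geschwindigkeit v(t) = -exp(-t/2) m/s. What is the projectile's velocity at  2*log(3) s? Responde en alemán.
Aus der Gleichung für die Geschwindigkeit v(t) = -exp(-t/2), setzen wir t = 2*log(3) ein und erhalten v = -1/3.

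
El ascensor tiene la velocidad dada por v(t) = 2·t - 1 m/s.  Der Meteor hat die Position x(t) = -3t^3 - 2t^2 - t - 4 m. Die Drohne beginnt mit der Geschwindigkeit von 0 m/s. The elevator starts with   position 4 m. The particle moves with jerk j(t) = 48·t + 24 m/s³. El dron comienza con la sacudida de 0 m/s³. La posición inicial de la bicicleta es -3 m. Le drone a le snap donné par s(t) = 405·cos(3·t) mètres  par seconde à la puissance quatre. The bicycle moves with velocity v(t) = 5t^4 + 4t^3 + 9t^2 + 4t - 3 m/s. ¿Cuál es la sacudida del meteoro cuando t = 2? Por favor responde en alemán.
Ausgehend von der Position x(t) = -3·t^3 - 2·t^2 - t - 4, nehmen wir 3 Ableitungen. Durch Ableiten von der Position erhalten wir die Geschwindigkeit: v(t) = -9·t^2 - 4·t - 1. Durch Ableiten von der Geschwindigkeit erhalten wir die Beschleunigung: a(t) = -18·t - 4. Mit d/dt von a(t) finden wir j(t) = -18. Wir haben den Ruck j(t) = -18. Durch Einsetzen von t = 2: j(2) = -18.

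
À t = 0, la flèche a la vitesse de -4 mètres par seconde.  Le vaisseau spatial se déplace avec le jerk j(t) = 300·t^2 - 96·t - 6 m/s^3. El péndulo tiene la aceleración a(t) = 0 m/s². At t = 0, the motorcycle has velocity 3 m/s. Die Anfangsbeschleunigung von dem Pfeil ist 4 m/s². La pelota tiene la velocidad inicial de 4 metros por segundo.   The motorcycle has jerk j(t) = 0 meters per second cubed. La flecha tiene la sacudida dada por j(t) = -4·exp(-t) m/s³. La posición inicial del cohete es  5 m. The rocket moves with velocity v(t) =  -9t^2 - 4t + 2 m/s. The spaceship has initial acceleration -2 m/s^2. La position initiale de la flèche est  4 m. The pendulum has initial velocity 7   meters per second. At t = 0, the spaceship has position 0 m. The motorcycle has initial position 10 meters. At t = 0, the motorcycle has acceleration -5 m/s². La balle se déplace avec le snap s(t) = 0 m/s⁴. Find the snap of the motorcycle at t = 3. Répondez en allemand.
Um dies zu lösen, müssen wir 1 Ableitung unserer Gleichung für den Ruck j(t) = 0 nehmen. Die Ableitung von dem Ruck ergibt den Snap: s(t) = 0. Wir haben den Snap s(t) = 0. Durch Einsetzen von t = 3: s(3) = 0.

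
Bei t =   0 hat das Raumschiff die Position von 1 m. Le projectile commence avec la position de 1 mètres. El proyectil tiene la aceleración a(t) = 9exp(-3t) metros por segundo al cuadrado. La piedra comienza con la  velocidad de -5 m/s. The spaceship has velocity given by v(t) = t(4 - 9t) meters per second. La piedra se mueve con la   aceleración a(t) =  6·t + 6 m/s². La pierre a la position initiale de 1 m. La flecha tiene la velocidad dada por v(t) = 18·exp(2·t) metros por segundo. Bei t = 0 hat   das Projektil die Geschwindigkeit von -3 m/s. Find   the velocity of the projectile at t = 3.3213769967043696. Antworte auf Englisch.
To solve this, we need to take 1 antiderivative of our acceleration equation a(t) = 9·exp(-3·t). Integrating acceleration and using the initial condition v(0) = -3, we get v(t) = -3·exp(-3·t). We have velocity v(t) = -3·exp(-3·t). Substituting t = 3.3213769967043696: v(3.3213769967043696) = -0.000141173814270560.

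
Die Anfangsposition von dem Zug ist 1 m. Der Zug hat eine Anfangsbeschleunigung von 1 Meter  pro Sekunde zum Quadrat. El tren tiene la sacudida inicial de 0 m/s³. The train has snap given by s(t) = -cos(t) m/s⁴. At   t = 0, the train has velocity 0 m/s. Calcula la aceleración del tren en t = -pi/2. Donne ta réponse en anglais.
To solve this, we need to take 2 integrals of our snap equation s(t) = -cos(t). Taking ∫s(t)dt and applying j(0) = 0, we find j(t) = -sin(t). Integrating jerk and using the initial condition a(0) = 1, we get a(t) = cos(t). We have acceleration a(t) = cos(t). Substituting t = -pi/2: a(-pi/2) = 0.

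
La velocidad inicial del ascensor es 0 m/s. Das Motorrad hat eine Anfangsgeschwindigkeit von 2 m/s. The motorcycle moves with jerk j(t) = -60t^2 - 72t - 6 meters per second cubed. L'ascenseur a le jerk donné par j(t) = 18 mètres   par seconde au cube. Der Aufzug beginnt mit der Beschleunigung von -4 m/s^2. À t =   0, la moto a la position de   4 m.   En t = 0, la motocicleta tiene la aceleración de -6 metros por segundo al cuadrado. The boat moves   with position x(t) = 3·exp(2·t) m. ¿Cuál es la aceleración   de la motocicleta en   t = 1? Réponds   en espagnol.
Para resolver esto, necesitamos tomar 1 integral de nuestra ecuación de la sacudida j(t) = -60·t^2 - 72·t - 6. La integral de la sacudida es la aceleración. Usando a(0) = -6, obtenemos a(t) = -20·t^3 - 36·t^2 - 6·t - 6. Usando a(t) = -20·t^3 - 36·t^2 - 6·t - 6 y sustituyendo t = 1, encontramos a = -68.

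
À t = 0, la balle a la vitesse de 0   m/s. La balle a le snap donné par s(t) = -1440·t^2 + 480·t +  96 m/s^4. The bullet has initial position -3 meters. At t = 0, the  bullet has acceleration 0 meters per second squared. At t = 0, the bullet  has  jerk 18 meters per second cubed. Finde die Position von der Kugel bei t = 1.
Ausgehend von dem Snap s(t) = -1440·t^2 + 480·t + 96, nehmen wir 4 Stammfunktionen. Durch Integration von dem Snap und Verwendung der Anfangsbedingung j(0) = 18, erhalten wir j(t) = -480·t^3 + 240·t^2 + 96·t + 18. Mit ∫j(t)dt und Anwendung von a(0) = 0, finden wir a(t) = 2·t·(-60·t^3 + 40·t^2 + 24·t + 9). Durch Integration von der Beschleunigung und Verwendung der Anfangsbedingung v(0) = 0, erhalten wir v(t) = t^2·(-24·t^3 + 20·t^2 + 16·t + 9). Das Integral von der Geschwindigkeit, mit x(0) = -3, ergibt die Position: x(t) = -4·t^6 + 4·t^5 + 4·t^4 + 3·t^3 - 3. Mit x(t) = -4·t^6 + 4·t^5 + 4·t^4 + 3·t^3 - 3 und Einsetzen von t = 1, finden wir x = 4.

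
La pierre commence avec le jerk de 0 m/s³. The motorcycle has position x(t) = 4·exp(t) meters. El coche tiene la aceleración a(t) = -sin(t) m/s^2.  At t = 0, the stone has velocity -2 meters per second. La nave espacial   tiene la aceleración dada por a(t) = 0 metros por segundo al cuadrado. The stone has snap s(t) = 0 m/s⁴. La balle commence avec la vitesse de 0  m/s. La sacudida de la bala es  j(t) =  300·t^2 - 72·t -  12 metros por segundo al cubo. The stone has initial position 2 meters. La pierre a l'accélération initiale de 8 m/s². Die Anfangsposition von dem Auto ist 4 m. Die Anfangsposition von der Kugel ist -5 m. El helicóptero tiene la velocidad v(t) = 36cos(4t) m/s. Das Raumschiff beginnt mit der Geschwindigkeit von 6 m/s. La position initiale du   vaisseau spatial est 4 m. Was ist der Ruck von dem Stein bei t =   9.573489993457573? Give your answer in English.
To find the answer, we compute 1 antiderivative of s(t) = 0. Integrating snap and using the initial condition j(0) = 0, we get j(t) = 0. From the given jerk equation j(t) = 0, we substitute t = 9.573489993457573 to get j = 0.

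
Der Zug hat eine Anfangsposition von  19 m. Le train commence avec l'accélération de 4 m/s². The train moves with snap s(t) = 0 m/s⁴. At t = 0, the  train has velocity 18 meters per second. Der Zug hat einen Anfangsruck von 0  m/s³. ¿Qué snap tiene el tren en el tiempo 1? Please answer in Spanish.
Usando s(t) = 0 y sustituyendo t = 1, encontramos s = 0.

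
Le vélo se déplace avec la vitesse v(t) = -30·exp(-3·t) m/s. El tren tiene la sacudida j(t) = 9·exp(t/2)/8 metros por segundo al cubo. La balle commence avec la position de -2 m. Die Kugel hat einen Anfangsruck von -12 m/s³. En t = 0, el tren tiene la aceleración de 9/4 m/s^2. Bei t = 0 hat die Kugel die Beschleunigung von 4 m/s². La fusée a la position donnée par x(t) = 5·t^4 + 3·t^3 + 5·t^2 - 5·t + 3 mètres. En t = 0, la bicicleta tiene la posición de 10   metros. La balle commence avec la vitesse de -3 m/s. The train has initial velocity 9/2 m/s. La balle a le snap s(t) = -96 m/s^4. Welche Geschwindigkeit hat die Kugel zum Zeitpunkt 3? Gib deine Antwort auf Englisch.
Starting from snap s(t) = -96, we take 3 integrals. Taking ∫s(t)dt and applying j(0) = -12, we find j(t) = -96·t - 12. Finding the antiderivative of j(t) and using a(0) = 4: a(t) = -48·t^2 - 12·t + 4. The integral of acceleration is velocity. Using v(0) = -3, we get v(t) = -16·t^3 - 6·t^2 + 4·t - 3. Using v(t) = -16·t^3 - 6·t^2 + 4·t - 3 and substituting t = 3, we find v = -477.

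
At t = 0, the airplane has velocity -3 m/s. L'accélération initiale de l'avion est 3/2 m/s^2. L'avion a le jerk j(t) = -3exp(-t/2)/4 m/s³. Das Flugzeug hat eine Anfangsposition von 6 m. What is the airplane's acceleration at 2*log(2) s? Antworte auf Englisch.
To find the answer, we compute 1 antiderivative of j(t) = -3·exp(-t/2)/4. Integrating jerk and using the initial condition a(0) = 3/2, we get a(t) = 3·exp(-t/2)/2. Using a(t) = 3·exp(-t/2)/2 and substituting t = 2*log(2), we find a = 3/4.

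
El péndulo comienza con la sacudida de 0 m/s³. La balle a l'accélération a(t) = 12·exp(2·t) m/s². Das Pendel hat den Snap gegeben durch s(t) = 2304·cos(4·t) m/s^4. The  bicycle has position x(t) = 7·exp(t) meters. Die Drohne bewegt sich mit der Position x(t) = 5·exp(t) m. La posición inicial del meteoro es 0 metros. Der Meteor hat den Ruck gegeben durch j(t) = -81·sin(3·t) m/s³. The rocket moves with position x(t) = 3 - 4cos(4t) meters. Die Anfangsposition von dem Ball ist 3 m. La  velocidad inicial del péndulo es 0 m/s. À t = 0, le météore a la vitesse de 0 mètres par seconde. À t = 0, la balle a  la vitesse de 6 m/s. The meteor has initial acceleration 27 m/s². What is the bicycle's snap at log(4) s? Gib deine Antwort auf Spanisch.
Para resolver esto, necesitamos tomar 4 derivadas de nuestra ecuación de la posición x(t) = 7·exp(t). La derivada de la posición da la velocidad: v(t) = 7·exp(t). La derivada de la velocidad da la aceleración: a(t) = 7·exp(t). La derivada de la aceleración da la sacudida: j(t) = 7·exp(t). Tomando d/dt de j(t), encontramos s(t) = 7·exp(t). De la ecuación del snap s(t) = 7·exp(t), sustituimos t = log(4) para obtener s = 28.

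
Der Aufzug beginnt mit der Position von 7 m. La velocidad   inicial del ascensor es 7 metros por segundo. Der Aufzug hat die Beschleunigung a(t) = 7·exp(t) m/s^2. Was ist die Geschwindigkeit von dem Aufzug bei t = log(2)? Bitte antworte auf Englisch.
To find the answer, we compute 1 integral of a(t) = 7·exp(t). Taking ∫a(t)dt and applying v(0) = 7, we find v(t) = 7·exp(t). We have velocity v(t) = 7·exp(t). Substituting t = log(2): v(log(2)) = 14.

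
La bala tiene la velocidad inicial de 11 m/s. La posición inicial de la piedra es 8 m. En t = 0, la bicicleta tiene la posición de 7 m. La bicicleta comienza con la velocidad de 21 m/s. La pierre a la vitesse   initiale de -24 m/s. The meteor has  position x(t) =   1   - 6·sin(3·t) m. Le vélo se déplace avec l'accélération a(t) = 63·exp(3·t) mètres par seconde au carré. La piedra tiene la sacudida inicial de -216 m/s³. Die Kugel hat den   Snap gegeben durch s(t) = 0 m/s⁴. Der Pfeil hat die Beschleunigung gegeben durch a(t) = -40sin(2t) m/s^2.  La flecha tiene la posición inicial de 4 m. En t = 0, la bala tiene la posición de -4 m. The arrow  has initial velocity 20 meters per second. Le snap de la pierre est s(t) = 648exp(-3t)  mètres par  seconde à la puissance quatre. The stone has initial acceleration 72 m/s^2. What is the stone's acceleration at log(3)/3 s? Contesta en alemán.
Um dies zu lösen, müssen wir 2 Stammfunktionen unserer Gleichung für den Snap s(t) = 648·exp(-3·t) finden. Das Integral von dem Snap ist der Ruck. Mit j(0) = -216 erhalten wir j(t) = -216·exp(-3·t). Das Integral von dem Ruck ist die Beschleunigung. Mit a(0) = 72 erhalten wir a(t) = 72·exp(-3·t). Wir haben die Beschleunigung a(t) = 72·exp(-3·t). Durch Einsetzen von t = log(3)/3: a(log(3)/3) = 24.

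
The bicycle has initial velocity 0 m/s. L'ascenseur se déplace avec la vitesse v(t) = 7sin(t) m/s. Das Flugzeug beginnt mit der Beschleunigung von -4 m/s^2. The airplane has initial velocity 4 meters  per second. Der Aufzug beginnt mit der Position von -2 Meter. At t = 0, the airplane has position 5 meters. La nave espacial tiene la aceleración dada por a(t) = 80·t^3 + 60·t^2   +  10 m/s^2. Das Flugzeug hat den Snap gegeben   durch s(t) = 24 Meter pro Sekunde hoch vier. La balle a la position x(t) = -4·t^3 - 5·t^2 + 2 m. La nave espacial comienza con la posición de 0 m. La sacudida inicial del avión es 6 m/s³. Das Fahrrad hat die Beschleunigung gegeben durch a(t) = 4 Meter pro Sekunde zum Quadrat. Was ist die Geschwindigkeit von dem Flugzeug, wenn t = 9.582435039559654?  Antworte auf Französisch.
Nous devons trouver l'intégrale de notre équation du snap s(t) = 24 3 fois. L'intégrale du snap est le jerk. En utilisant j(0) = 6, nous obtenons j(t) = 24·t + 6. L'intégrale du jerk est l'accélération. En utilisant a(0) = -4, nous obtenons a(t) = 12·t^2 + 6·t - 4. L'intégrale de l'accélération, avec v(0) = 4, donne la vitesse: v(t) = 4·t^3 + 3·t^2 - 4·t + 4. De l'équation de la vitesse v(t) = 4·t^3 + 3·t^2 - 4·t + 4, nous substituons t = 9.582435039559654 pour obtenir v = 3760.69352338322.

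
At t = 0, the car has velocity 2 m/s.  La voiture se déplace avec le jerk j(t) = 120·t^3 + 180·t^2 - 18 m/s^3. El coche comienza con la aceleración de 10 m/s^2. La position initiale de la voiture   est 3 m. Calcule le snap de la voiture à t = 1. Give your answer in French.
Pour résoudre ceci, nous devons prendre 1 dérivée de notre équation du jerk j(t) = 120·t^3 + 180·t^2 - 18. La dérivée du jerk donne le snap: s(t) = 360·t^2 + 360·t. De l'équation du snap s(t) = 360·t^2 + 360·t, nous substituons t = 1 pour obtenir s = 720.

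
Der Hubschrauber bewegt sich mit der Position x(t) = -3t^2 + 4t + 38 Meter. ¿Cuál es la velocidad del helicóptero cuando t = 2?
Partiendo de la posición x(t) = -3·t^2 + 4·t + 38, tomamos 1 derivada. Tomando d/dt de x(t), encontramos v(t) = 4 - 6·t. Tenemos la velocidad v(t) = 4 - 6·t. Sustituyendo t = 2: v(2) = -8.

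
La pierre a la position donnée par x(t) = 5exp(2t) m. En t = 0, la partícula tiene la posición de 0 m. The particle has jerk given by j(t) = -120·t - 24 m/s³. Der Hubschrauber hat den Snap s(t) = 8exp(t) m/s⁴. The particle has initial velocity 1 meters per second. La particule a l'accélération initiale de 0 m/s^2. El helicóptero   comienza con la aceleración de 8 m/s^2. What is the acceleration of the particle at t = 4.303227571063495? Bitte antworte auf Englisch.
To find the answer, we compute 1 antiderivative of j(t) = -120·t - 24. Finding the integral of j(t) and using a(0) = 0: a(t) = 12·t·(-5·t - 2). We have acceleration a(t) = 12·t·(-5·t - 2). Substituting t = 4.303227571063495: a(4.303227571063495) = -1214.34351340719.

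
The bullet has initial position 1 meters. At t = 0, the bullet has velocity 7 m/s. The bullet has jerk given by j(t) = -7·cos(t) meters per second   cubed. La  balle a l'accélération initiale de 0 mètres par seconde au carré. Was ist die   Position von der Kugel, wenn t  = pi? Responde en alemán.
Wir müssen unsere Gleichung für den Ruck j(t) = -7·cos(t) 3-mal integrieren. Das Integral von dem Ruck ist die Beschleunigung. Mit a(0) = 0 erhalten wir a(t) = -7·sin(t). Das Integral von der Beschleunigung ist die Geschwindigkeit. Mit v(0) = 7 erhalten wir v(t) = 7·cos(t). Durch Integration von der Geschwindigkeit und Verwendung der Anfangsbedingung x(0) = 1, erhalten wir x(t) = 7·sin(t) + 1. Wir haben die Position x(t) = 7·sin(t) + 1. Durch Einsetzen von t = pi: x(pi) = 1.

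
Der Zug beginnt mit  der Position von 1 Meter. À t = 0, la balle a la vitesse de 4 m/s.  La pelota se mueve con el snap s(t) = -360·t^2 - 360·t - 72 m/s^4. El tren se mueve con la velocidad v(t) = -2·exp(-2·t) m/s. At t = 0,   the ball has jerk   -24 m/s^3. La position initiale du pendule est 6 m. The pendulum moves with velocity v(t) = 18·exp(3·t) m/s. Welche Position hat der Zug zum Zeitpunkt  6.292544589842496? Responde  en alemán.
Wir müssen unsere Gleichung für die Geschwindigkeit v(t) = -2·exp(-2·t) 1-mal integrieren. Das Integral von der Geschwindigkeit, mit x(0) = 1, ergibt die Position: x(t) = exp(-2·t). Wir haben die Position x(t) = exp(-2·t). Durch Einsetzen von t = 6.292544589842496: x(6.292544589842496) = 0.00000342267147188354.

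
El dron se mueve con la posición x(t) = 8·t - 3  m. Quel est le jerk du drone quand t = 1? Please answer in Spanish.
Para resolver esto, necesitamos tomar 3 derivadas de nuestra ecuación de la posición x(t) = 8·t - 3. Derivando la posición, obtenemos la velocidad: v(t) = 8. Tomando d/dt de v(t), encontramos a(t) = 0. Derivando la aceleración, obtenemos la sacudida: j(t) = 0. Tenemos la sacudida j(t) = 0. Sustituyendo t = 1: j(1) = 0.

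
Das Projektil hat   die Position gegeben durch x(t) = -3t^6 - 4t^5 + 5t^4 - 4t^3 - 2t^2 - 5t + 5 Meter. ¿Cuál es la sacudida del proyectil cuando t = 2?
Partiendo de la posición x(t) = -3·t^6 - 4·t^5 + 5·t^4 - 4·t^3 - 2·t^2 - 5·t + 5, tomamos 3 derivadas. Tomando d/dt de x(t), encontramos v(t) = -18·t^5 - 20·t^4 + 20·t^3 - 12·t^2 - 4·t - 5. La derivada de la velocidad da la aceleración: a(t) = -90·t^4 - 80·t^3 + 60·t^2 - 24·t - 4. Tomando d/dt de a(t), encontramos j(t) = -360·t^3 - 240·t^2 + 120·t - 24. Usando j(t) = -360·t^3 - 240·t^2 + 120·t - 24 y sustituyendo t = 2, encontramos j = -3624.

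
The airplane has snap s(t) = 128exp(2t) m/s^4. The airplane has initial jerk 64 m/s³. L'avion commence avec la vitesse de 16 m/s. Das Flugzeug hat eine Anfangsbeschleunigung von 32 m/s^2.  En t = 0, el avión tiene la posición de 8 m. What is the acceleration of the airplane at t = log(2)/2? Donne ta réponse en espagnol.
Partiendo del snap s(t) = 128·exp(2·t), tomamos 2 integrales. La antiderivada del snap es la sacudida. Usando j(0) = 64, obtenemos j(t) = 64·exp(2·t). La integral de la sacudida, con a(0) = 32, da la aceleración: a(t) = 32·exp(2·t). Usando a(t) = 32·exp(2·t) y sustituyendo t = log(2)/2, encontramos a = 64.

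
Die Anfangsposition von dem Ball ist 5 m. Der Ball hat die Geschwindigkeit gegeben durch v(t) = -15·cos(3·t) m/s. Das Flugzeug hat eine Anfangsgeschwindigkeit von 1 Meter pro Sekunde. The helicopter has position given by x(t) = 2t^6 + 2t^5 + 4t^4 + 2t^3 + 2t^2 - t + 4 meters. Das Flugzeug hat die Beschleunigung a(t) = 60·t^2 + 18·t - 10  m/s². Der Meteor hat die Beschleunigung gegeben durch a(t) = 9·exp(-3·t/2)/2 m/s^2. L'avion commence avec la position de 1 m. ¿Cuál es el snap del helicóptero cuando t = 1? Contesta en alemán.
Ausgehend von der Position x(t) = 2·t^6 + 2·t^5 + 4·t^4 + 2·t^3 + 2·t^2 - t + 4, nehmen wir 4 Ableitungen. Die Ableitung von der Position ergibt die Geschwindigkeit: v(t) = 12·t^5 + 10·t^4 + 16·t^3 + 6·t^2 + 4·t - 1. Mit d/dt von v(t) finden wir a(t) = 60·t^4 + 40·t^3 + 48·t^2 + 12·t + 4. Die Ableitung von der Beschleunigung ergibt den Ruck: j(t) = 240·t^3 + 120·t^2 + 96·t + 12. Die Ableitung von dem Ruck ergibt den Snap: s(t) = 720·t^2 + 240·t + 96. Wir haben den Snap s(t) = 720·t^2 + 240·t + 96. Durch Einsetzen von t = 1: s(1) = 1056.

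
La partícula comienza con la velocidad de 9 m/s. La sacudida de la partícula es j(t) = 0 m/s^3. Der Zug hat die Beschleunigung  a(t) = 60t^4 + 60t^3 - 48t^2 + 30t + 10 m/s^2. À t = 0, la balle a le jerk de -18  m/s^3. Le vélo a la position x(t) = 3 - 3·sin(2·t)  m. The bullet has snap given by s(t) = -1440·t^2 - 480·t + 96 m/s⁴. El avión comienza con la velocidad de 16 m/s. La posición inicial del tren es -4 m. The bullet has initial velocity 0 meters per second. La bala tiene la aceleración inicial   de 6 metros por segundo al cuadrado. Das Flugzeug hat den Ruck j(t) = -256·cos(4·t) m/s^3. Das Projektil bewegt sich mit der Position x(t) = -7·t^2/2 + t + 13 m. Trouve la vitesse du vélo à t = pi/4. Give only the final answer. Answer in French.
À t = pi/4, v = 0.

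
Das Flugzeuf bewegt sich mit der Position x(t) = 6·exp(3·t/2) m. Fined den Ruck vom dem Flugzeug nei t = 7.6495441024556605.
Um dies zu lösen, müssen wir 3 Ableitungen unserer Gleichung für die Position x(t) = 6·exp(3·t/2) nehmen. Durch Ableiten von der Position erhalten wir die Geschwindigkeit: v(t) = 9·exp(3·t/2). Mit d/dt von v(t) finden wir a(t) = 27·exp(3·t/2)/2. Mit d/dt von a(t) finden wir j(t) = 81·exp(3·t/2)/4. Mit j(t) = 81·exp(3·t/2)/4 und Einsetzen von t = 7.6495441024556605, finden wir j = 1948306.21859788.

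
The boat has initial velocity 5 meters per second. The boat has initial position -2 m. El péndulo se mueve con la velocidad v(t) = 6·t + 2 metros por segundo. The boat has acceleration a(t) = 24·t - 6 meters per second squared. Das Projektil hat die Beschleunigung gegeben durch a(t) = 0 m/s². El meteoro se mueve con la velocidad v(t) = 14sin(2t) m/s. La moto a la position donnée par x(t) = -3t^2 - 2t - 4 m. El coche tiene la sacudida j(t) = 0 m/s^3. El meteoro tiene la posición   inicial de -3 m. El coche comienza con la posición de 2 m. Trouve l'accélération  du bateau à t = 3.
Nous avons l'accélération a(t) = 24·t - 6. En substituant t = 3: a(3) = 66.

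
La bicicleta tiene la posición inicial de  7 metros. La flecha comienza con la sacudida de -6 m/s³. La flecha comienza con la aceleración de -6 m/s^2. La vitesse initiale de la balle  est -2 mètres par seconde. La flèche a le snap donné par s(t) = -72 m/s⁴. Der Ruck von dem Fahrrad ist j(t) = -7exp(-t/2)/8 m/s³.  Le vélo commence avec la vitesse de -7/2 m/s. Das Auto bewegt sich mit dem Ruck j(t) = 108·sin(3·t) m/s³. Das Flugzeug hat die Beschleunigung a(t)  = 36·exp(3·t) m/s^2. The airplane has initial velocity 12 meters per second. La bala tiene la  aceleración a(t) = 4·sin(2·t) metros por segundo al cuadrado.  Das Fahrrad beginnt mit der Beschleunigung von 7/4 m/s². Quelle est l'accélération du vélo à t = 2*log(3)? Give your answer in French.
Nous devons intégrer notre équation du jerk j(t) = -7·exp(-t/2)/8 1 fois. L'intégrale du jerk, avec a(0) = 7/4, donne l'accélération: a(t) = 7·exp(-t/2)/4. Nous avons l'accélération a(t) = 7·exp(-t/2)/4. En substituant t = 2*log(3): a(2*log(3)) = 7/12.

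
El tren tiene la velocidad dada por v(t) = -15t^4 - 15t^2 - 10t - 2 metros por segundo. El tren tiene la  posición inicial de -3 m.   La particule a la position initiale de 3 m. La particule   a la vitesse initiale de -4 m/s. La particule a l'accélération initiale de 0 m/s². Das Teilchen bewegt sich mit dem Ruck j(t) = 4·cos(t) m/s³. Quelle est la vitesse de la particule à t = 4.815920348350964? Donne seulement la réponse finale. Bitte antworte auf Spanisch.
v(4.815920348350964) = -0.413386050762956.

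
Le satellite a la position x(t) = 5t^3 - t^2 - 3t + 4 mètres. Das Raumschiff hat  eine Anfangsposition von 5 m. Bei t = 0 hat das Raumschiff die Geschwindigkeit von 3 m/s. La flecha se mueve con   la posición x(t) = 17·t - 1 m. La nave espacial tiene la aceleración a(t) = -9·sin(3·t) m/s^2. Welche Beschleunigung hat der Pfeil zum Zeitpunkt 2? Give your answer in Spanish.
Debemos derivar nuestra ecuación de la posición x(t) = 17·t - 1 2 veces. Derivando la posición, obtenemos la velocidad: v(t) = 17. Derivando la velocidad, obtenemos la aceleración: a(t) = 0. Usando a(t) = 0 y sustituyendo t = 2, encontramos a = 0.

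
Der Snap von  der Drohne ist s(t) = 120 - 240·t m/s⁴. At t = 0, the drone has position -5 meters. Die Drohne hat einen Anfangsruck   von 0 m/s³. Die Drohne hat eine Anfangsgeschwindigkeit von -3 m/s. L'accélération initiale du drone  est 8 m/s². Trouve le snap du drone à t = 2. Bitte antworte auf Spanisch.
Usando s(t) = 120 - 240·t y sustituyendo t = 2, encontramos s = -360.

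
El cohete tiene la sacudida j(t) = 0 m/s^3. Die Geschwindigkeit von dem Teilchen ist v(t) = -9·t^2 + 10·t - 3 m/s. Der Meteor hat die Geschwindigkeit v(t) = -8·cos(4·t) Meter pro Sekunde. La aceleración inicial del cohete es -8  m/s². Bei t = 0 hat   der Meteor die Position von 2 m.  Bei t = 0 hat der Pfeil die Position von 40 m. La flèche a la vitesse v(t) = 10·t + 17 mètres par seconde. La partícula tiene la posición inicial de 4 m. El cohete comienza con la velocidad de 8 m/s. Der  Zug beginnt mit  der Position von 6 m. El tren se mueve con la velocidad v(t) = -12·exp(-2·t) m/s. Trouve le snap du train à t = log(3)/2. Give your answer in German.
Um dies zu lösen, müssen wir 3 Ableitungen unserer Gleichung für die Geschwindigkeit v(t) = -12·exp(-2·t) nehmen. Durch Ableiten von der Geschwindigkeit erhalten wir die Beschleunigung: a(t) = 24·exp(-2·t). Durch Ableiten von der Beschleunigung erhalten wir den Ruck: j(t) = -48·exp(-2·t). Die Ableitung von dem Ruck ergibt den Snap: s(t) = 96·exp(-2·t). Mit s(t) = 96·exp(-2·t) und Einsetzen von t = log(3)/2, finden wir s = 32.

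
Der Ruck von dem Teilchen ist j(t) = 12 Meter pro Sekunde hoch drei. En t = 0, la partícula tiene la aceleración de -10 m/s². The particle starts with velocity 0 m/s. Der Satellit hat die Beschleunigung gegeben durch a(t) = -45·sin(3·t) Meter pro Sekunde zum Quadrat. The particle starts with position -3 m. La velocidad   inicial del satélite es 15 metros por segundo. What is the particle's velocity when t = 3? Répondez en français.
Nous devons trouver l'intégrale de notre équation du jerk j(t) = 12 2 fois. La primitive du jerk est l'accélération. En utilisant a(0) = -10, nous obtenons a(t) = 12·t - 10. L'intégrale de l'accélération, avec v(0) = 0, donne la vitesse: v(t) = 2·t·(3·t - 5). Nous avons la vitesse v(t) = 2·t·(3·t - 5). En substituant t = 3: v(3) = 24.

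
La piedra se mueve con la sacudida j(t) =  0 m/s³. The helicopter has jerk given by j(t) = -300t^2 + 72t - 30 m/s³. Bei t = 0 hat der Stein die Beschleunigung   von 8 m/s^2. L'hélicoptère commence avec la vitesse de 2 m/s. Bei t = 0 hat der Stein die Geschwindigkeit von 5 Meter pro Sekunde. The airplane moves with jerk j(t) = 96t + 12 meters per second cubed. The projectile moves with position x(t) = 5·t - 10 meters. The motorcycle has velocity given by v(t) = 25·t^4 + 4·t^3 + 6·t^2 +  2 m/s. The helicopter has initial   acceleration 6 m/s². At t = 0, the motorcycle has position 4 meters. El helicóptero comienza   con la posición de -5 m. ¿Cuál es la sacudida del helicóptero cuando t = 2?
De la ecuación de la sacudida j(t) = -300·t^2 + 72·t - 30, sustituimos t = 2 para obtener j = -1086.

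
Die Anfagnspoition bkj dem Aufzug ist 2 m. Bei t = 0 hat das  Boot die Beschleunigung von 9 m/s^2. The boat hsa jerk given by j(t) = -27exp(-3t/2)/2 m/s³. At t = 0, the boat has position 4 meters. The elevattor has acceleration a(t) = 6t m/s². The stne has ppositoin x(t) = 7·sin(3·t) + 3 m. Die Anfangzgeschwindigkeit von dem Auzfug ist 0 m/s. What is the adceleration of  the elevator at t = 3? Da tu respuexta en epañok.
Tenemos la aceleración a(t) = 6·t. Sustituyendo t = 3: a(3) = 18.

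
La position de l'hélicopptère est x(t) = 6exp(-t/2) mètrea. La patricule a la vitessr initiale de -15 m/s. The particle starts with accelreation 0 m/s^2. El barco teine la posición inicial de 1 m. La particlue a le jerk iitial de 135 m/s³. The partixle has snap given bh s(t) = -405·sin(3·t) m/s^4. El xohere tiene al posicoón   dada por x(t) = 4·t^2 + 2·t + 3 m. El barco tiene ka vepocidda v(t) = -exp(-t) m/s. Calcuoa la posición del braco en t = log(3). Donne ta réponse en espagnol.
Debemos encontrar la antiderivada de nuestra ecuación de la velocidad v(t) = -exp(-t) 1 vez. Integrando la velocidad y usando la condición inicial x(0) = 1, obtenemos x(t) = exp(-t). De la ecuación de la posición x(t) = exp(-t), sustituimos t = log(3) para obtener x = 1/3.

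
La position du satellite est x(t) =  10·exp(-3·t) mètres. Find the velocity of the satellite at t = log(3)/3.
Starting from position x(t) = 10·exp(-3·t), we take 1 derivative. The derivative of position gives velocity: v(t) = -30·exp(-3·t). We have velocity v(t) = -30·exp(-3·t). Substituting t = log(3)/3: v(log(3)/3) = -10.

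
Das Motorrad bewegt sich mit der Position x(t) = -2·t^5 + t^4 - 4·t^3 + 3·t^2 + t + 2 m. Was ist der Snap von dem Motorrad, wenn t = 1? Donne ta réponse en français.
Pour résoudre ceci, nous devons prendre 4 dérivées de notre équation de la position x(t) = -2·t^5 + t^4 - 4·t^3 + 3·t^2 + t + 2. En prenant d/dt de x(t), nous trouvons v(t) = -10·t^4 + 4·t^3 - 12·t^2 + 6·t + 1. En prenant d/dt de v(t), nous trouvons a(t) = -40·t^3 + 12·t^2 - 24·t + 6. En prenant d/dt de a(t), nous trouvons j(t) = -120·t^2 + 24·t - 24. En dérivant le jerk, nous obtenons le snap: s(t) = 24 - 240·t. De l'équation du snap s(t) = 24 - 240·t, nous substituons t = 1 pour obtenir s = -216.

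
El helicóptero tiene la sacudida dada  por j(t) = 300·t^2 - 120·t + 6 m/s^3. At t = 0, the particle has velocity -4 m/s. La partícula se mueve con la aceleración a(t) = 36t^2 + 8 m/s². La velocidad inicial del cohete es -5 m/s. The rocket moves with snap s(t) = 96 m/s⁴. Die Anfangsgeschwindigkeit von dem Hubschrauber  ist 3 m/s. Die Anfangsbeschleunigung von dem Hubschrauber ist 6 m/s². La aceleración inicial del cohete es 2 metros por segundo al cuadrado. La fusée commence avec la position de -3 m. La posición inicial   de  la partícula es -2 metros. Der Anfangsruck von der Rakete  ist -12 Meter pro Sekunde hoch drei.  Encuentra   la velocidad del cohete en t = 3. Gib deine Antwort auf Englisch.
We need to integrate our snap equation s(t) = 96 3 times. Taking ∫s(t)dt and applying j(0) = -12, we find j(t) = 96·t - 12. Integrating jerk and using the initial condition a(0) = 2, we get a(t) = 48·t^2 - 12·t + 2. The antiderivative of acceleration is velocity. Using v(0) = -5, we get v(t) = 16·t^3 - 6·t^2 + 2·t - 5. Using v(t) = 16·t^3 - 6·t^2 + 2·t - 5 and substituting t = 3, we find v = 379.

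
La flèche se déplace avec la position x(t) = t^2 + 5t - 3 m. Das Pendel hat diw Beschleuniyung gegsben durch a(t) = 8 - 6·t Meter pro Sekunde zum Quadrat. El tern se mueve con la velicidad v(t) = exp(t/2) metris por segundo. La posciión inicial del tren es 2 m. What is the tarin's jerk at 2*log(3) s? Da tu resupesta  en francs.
Nous devons dériver notre équation de la vitesse v(t) = exp(t/2) 2 fois. En prenant d/dt de v(t), nous trouvons a(t) = exp(t/2)/2. En prenant d/dt de a(t), nous trouvons j(t) = exp(t/2)/4. En utilisant j(t) = exp(t/2)/4 et en substituant t = 2*log(3), nous trouvons j = 3/4.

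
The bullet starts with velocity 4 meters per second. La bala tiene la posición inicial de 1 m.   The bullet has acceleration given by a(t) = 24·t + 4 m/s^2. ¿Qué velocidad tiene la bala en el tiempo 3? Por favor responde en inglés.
To find the answer, we compute 1 integral of a(t) = 24·t + 4. Taking ∫a(t)dt and applying v(0) = 4, we find v(t) = 12·t^2 + 4·t + 4. From the given velocity equation v(t) = 12·t^2 + 4·t + 4, we substitute t = 3 to get v = 124.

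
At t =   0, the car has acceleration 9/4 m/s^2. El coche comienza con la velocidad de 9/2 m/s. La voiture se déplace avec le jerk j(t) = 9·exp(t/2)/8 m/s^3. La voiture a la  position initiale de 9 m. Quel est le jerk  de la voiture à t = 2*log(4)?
De l'équation du jerk j(t) = 9·exp(t/2)/8, nous substituons t = 2*log(4) pour obtenir j = 9/2.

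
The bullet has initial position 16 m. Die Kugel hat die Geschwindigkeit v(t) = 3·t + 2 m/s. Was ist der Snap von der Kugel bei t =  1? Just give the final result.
Der Snap bei t = 1 ist s = 0.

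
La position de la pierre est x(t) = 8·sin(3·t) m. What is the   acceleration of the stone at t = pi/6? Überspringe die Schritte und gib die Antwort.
The answer is -72.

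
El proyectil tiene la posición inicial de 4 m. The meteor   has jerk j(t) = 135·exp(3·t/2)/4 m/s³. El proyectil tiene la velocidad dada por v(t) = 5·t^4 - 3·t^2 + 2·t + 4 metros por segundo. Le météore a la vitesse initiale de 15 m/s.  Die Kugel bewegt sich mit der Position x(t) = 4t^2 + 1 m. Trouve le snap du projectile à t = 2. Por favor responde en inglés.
To solve this, we need to take 3 derivatives of our velocity equation v(t) = 5·t^4 - 3·t^2 + 2·t + 4. Differentiating velocity, we get acceleration: a(t) = 20·t^3 - 6·t + 2. Differentiating acceleration, we get jerk: j(t) = 60·t^2 - 6. Differentiating jerk, we get snap: s(t) = 120·t. We have snap s(t) = 120·t. Substituting t = 2: s(2) = 240.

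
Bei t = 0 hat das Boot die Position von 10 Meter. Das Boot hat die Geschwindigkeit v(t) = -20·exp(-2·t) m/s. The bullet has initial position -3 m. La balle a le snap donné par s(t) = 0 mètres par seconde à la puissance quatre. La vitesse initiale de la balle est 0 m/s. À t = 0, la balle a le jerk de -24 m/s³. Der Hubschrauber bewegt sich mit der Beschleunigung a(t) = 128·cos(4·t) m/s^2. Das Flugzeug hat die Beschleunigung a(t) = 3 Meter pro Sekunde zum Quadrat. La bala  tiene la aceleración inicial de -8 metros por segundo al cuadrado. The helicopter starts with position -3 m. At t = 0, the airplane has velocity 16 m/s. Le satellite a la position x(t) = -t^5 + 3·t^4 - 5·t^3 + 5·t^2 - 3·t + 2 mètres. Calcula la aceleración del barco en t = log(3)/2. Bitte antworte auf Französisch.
Nous devons dériver notre équation de la vitesse v(t) = -20·exp(-2·t) 1 fois. La dérivée de la vitesse donne l'accélération: a(t) = 40·exp(-2·t). De l'équation de l'accélération a(t) = 40·exp(-2·t), nous substituons t = log(3)/2 pour obtenir a = 40/3.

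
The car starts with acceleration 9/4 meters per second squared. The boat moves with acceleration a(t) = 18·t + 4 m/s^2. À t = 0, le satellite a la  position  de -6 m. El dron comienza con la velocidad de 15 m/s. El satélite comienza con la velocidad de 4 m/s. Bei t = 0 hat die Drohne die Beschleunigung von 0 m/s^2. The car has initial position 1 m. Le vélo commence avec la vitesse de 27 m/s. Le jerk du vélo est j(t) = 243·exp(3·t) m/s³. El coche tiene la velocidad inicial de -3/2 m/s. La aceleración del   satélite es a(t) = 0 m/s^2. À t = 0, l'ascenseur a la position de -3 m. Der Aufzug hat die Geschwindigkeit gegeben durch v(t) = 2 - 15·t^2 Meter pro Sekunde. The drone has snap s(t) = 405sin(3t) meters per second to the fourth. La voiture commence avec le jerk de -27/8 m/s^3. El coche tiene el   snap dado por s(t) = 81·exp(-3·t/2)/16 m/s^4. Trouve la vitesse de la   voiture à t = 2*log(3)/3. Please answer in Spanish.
Partiendo del snap s(t) = 81·exp(-3·t/2)/16, tomamos 3 integrales. La antiderivada del snap es la sacudida. Usando j(0) = -27/8, obtenemos j(t) = -27·exp(-3·t/2)/8. La antiderivada de la sacudida es la aceleración. Usando a(0) = 9/4, obtenemos a(t) = 9·exp(-3·t/2)/4. Tomando ∫a(t)dt y aplicando v(0) = -3/2, encontramos v(t) = -3·exp(-3·t/2)/2. De la ecuación de la velocidad v(t) = -3·exp(-3·t/2)/2, sustituimos t = 2*log(3)/3 para obtener v = -1/2.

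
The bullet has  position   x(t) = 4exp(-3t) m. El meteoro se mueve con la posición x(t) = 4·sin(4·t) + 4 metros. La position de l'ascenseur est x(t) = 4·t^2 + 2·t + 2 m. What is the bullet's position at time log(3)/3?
Using x(t) = 4·exp(-3·t) and substituting t = log(3)/3, we find x = 4/3.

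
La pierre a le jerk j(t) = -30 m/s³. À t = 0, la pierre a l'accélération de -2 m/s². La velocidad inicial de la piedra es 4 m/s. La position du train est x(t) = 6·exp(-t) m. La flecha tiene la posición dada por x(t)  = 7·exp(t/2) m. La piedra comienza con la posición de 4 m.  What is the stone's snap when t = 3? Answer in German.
Um dies zu lösen, müssen wir 1 Ableitung unserer Gleichung für den Ruck j(t) = -30 nehmen. Mit d/dt von j(t) finden wir s(t) = 0. Mit s(t) = 0 und Einsetzen von t = 3, finden wir s = 0.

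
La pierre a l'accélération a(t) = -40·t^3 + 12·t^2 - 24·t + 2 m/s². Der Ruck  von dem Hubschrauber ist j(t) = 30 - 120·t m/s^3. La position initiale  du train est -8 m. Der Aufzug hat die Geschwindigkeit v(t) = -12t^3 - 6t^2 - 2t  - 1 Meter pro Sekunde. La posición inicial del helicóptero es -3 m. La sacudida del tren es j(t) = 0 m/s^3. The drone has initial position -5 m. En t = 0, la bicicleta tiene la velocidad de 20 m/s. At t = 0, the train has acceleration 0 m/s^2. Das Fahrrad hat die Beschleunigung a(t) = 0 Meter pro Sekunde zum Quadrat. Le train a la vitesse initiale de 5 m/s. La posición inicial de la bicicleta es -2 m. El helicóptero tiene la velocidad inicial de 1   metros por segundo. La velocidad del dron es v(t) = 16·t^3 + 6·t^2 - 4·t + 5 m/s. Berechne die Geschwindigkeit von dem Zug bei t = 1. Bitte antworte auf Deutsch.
Um dies zu lösen, müssen wir 2 Stammfunktionen unserer Gleichung für den Ruck j(t) = 0 finden. Die Stammfunktion von dem Ruck, mit a(0) = 0, ergibt die Beschleunigung: a(t) = 0. Das Integral von der Beschleunigung ist die Geschwindigkeit. Mit v(0) = 5 erhalten wir v(t) = 5. Aus der Gleichung für die Geschwindigkeit v(t) = 5, setzen wir t = 1 ein und erhalten v = 5.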